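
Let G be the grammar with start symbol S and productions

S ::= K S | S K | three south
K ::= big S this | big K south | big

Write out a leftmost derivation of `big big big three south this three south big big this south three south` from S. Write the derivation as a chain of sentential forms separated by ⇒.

S ⇒ K S ⇒ big K south S ⇒ big big S this south S ⇒ big big S K this south S ⇒ big big S K K this south S ⇒ big big K S K K this south S ⇒ big big big S this S K K this south S ⇒ big big big three south this S K K this south S ⇒ big big big three south this three south K K this south S ⇒ big big big three south this three south big K this south S ⇒ big big big three south this three south big big this south S ⇒ big big big three south this three south big big this south three south

S ⇒ K S   [S ::= K S]
K S ⇒ big K south S   [K ::= big K south]
big K south S ⇒ big big S this south S   [K ::= big S this]
big big S this south S ⇒ big big S K this south S   [S ::= S K]
big big S K this south S ⇒ big big S K K this south S   [S ::= S K]
big big S K K this south S ⇒ big big K S K K this south S   [S ::= K S]
big big K S K K this south S ⇒ big big big S this S K K this south S   [K ::= big S this]
big big big S this S K K this south S ⇒ big big big three south this S K K this south S   [S ::= three south]
big big big three south this S K K this south S ⇒ big big big three south this three south K K this south S   [S ::= three south]
big big big three south this three south K K this south S ⇒ big big big three south this three south big K this south S   [K ::= big]
big big big three south this three south big K this south S ⇒ big big big three south this three south big big this south S   [K ::= big]
big big big three south this three south big big this south S ⇒ big big big three south this three south big big this south three south   [S ::= three south]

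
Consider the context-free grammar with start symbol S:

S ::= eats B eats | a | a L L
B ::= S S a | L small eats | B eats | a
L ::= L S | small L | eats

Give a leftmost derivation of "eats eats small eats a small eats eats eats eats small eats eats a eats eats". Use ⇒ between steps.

S ⇒ eats B eats ⇒ eats B eats eats ⇒ eats S S a eats eats ⇒ eats eats B eats S a eats eats ⇒ eats eats L small eats eats S a eats eats ⇒ eats eats small L small eats eats S a eats eats ⇒ eats eats small L S small eats eats S a eats eats ⇒ eats eats small eats S small eats eats S a eats eats ⇒ eats eats small eats a small eats eats S a eats eats ⇒ eats eats small eats a small eats eats eats B eats a eats eats ⇒ eats eats small eats a small eats eats eats L small eats eats a eats eats ⇒ eats eats small eats a small eats eats eats eats small eats eats a eats eats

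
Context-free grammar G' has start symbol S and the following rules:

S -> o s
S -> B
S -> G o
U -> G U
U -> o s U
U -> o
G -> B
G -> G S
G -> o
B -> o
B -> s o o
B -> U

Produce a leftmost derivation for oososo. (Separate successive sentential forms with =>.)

S=>Go=>GSo=>GSSo=>oSSo=>oosSo=>oososo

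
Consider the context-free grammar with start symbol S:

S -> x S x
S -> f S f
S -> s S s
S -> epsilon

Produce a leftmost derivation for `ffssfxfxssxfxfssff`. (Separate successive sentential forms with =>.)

S => fSf => ffSff => ffsSsff => ffssSssff => ffssfSfssff => ffssfxSxfssff => ffssfxfSfxfssff => ffssfxfxSxfxfssff => ffssfxfxsSsxfxfssff => ffssfxfxssxfxfssff

S => fSf   [S -> f S f]
fSf => ffSff   [S -> f S f]
ffSff => ffsSsff   [S -> s S s]
ffsSsff => ffssSssff   [S -> s S s]
ffssSssff => ffssfSfssff   [S -> f S f]
ffssfSfssff => ffssfxSxfssff   [S -> x S x]
ffssfxSxfssff => ffssfxfSfxfssff   [S -> f S f]
ffssfxfSfxfssff => ffssfxfxSxfxfssff   [S -> x S x]
ffssfxfxSxfxfssff => ffssfxfxsSsxfxfssff   [S -> s S s]
ffssfxfxsSsxfxfssff => ffssfxfxssxfxfssff   [S -> epsilon]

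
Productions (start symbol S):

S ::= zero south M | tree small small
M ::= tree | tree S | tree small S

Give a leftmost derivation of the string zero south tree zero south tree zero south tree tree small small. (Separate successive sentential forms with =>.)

S => zero south M => zero south tree S => zero south tree zero south M => zero south tree zero south tree S => zero south tree zero south tree zero south M => zero south tree zero south tree zero south tree S => zero south tree zero south tree zero south tree tree small small

S => zero south M   [S ::= zero south M]
zero south M => zero south tree S   [M ::= tree S]
zero south tree S => zero south tree zero south M   [S ::= zero south M]
zero south tree zero south M => zero south tree zero south tree S   [M ::= tree S]
zero south tree zero south tree S => zero south tree zero south tree zero south M   [S ::= zero south M]
zero south tree zero south tree zero south M => zero south tree zero south tree zero south tree S   [M ::= tree S]
zero south tree zero south tree zero south tree S => zero south tree zero south tree zero south tree tree small small   [S ::= tree small small]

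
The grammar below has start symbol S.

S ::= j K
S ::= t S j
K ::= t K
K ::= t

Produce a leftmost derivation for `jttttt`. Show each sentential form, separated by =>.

S => jK   [S ::= j K]
jK => jtK   [K ::= t K]
jtK => jttK   [K ::= t K]
jttK => jtttK   [K ::= t K]
jtttK => jttttK   [K ::= t K]
jttttK => jttttt   [K ::= t]

S => jK => jtK => jttK => jtttK => jttttK => jttttt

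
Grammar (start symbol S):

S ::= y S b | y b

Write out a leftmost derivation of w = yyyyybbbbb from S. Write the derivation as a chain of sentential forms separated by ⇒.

S ⇒ ySb   [S ::= y S b]
ySb ⇒ yySbb   [S ::= y S b]
yySbb ⇒ yyySbbb   [S ::= y S b]
yyySbbb ⇒ yyyySbbbb   [S ::= y S b]
yyyySbbbb ⇒ yyyyybbbbb   [S ::= y b]

S ⇒ ySb ⇒ yySbb ⇒ yyySbbb ⇒ yyyySbbbb ⇒ yyyyybbbbb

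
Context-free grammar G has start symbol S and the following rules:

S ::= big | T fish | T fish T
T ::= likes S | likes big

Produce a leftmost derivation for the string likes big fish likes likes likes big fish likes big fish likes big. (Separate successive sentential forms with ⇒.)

S ⇒ T fish T   [S ::= T fish T]
T fish T ⇒ likes big fish T   [T ::= likes big]
likes big fish T ⇒ likes big fish likes S   [T ::= likes S]
likes big fish likes S ⇒ likes big fish likes T fish T   [S ::= T fish T]
likes big fish likes T fish T ⇒ likes big fish likes likes S fish T   [T ::= likes S]
likes big fish likes likes S fish T ⇒ likes big fish likes likes T fish T fish T   [S ::= T fish T]
likes big fish likes likes T fish T fish T ⇒ likes big fish likes likes likes S fish T fish T   [T ::= likes S]
likes big fish likes likes likes S fish T fish T ⇒ likes big fish likes likes likes big fish T fish T   [S ::= big]
likes big fish likes likes likes big fish T fish T ⇒ likes big fish likes likes likes big fish likes big fish T   [T ::= likes big]
likes big fish likes likes likes big fish likes big fish T ⇒ likes big fish likes likes likes big fish likes big fish likes big   [T ::= likes big]

S ⇒ T fish T ⇒ likes big fish T ⇒ likes big fish likes S ⇒ likes big fish likes T fish T ⇒ likes big fish likes likes S fish T ⇒ likes big fish likes likes T fish T fish T ⇒ likes big fish likes likes likes S fish T fish T ⇒ likes big fish likes likes likes big fish T fish T ⇒ likes big fish likes likes likes big fish likes big fish T ⇒ likes big fish likes likes likes big fish likes big fish likes big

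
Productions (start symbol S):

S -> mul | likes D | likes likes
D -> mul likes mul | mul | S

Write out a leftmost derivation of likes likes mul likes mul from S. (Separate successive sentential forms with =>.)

S => likes D => likes S => likes likes D => likes likes mul likes mul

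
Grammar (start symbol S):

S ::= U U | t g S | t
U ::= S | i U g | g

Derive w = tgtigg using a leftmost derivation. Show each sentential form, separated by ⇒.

S ⇒ UU   [S ::= U U]
UU ⇒ SU   [U ::= S]
SU ⇒ tgSU   [S ::= t g S]
tgSU ⇒ tgtU   [S ::= t]
tgtU ⇒ tgtiUg   [U ::= i U g]
tgtiUg ⇒ tgtigg   [U ::= g]

S⇒UU⇒SU⇒tgSU⇒tgtU⇒tgtiUg⇒tgtigg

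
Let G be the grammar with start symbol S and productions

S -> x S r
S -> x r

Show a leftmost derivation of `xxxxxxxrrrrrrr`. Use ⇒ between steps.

S ⇒ xSr   [S -> x S r]
xSr ⇒ xxSrr   [S -> x S r]
xxSrr ⇒ xxxSrrr   [S -> x S r]
xxxSrrr ⇒ xxxxSrrrr   [S -> x S r]
xxxxSrrrr ⇒ xxxxxSrrrrr   [S -> x S r]
xxxxxSrrrrr ⇒ xxxxxxSrrrrrr   [S -> x S r]
xxxxxxSrrrrrr ⇒ xxxxxxxrrrrrrr   [S -> x r]

S⇒xSr⇒xxSrr⇒xxxSrrr⇒xxxxSrrrr⇒xxxxxSrrrrr⇒xxxxxxSrrrrrr⇒xxxxxxxrrrrrrr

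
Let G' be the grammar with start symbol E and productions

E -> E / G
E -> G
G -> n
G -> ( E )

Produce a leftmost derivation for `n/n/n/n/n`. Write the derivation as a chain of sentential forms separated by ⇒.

E ⇒ E/G ⇒ E/G/G ⇒ E/G/G/G ⇒ E/G/G/G/G ⇒ G/G/G/G/G ⇒ n/G/G/G/G ⇒ n/n/G/G/G ⇒ n/n/n/G/G ⇒ n/n/n/n/G ⇒ n/n/n/n/n

E ⇒ E/G   [E -> E / G]
E/G ⇒ E/G/G   [E -> E / G]
E/G/G ⇒ E/G/G/G   [E -> E / G]
E/G/G/G ⇒ E/G/G/G/G   [E -> E / G]
E/G/G/G/G ⇒ G/G/G/G/G   [E -> G]
G/G/G/G/G ⇒ n/G/G/G/G   [G -> n]
n/G/G/G/G ⇒ n/n/G/G/G   [G -> n]
n/n/G/G/G ⇒ n/n/n/G/G   [G -> n]
n/n/n/G/G ⇒ n/n/n/n/G   [G -> n]
n/n/n/n/G ⇒ n/n/n/n/n   [G -> n]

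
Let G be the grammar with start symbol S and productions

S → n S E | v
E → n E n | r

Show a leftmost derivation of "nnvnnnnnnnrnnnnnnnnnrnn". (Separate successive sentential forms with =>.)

S => nSE   [S → n S E]
nSE => nnSEE   [S → n S E]
nnSEE => nnvEE   [S → v]
nnvEE => nnvnEnE   [E → n E n]
nnvnEnE => nnvnnEnnE   [E → n E n]
nnvnnEnnE => nnvnnnEnnnE   [E → n E n]
nnvnnnEnnnE => nnvnnnnEnnnnE   [E → n E n]
nnvnnnnEnnnnE => nnvnnnnnEnnnnnE   [E → n E n]
nnvnnnnnEnnnnnE => nnvnnnnnnEnnnnnnE   [E → n E n]
nnvnnnnnnEnnnnnnE => nnvnnnnnnnEnnnnnnnE   [E → n E n]
nnvnnnnnnnEnnnnnnnE => nnvnnnnnnnrnnnnnnnE   [E → r]
nnvnnnnnnnrnnnnnnnE => nnvnnnnnnnrnnnnnnnnEn   [E → n E n]
nnvnnnnnnnrnnnnnnnnEn => nnvnnnnnnnrnnnnnnnnnEnn   [E → n E n]
nnvnnnnnnnrnnnnnnnnnEnn => nnvnnnnnnnrnnnnnnnnnrnn   [E → r]

S=>nSE=>nnSEE=>nnvEE=>nnvnEnE=>nnvnnEnnE=>nnvnnnEnnnE=>nnvnnnnEnnnnE=>nnvnnnnnEnnnnnE=>nnvnnnnnnEnnnnnnE=>nnvnnnnnnnEnnnnnnnE=>nnvnnnnnnnrnnnnnnnE=>nnvnnnnnnnrnnnnnnnnEn=>nnvnnnnnnnrnnnnnnnnnEnn=>nnvnnnnnnnrnnnnnnnnnrnn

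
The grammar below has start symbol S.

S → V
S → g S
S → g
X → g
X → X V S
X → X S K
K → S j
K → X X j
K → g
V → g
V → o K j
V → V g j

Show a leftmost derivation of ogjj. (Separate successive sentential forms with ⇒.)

S ⇒ V   [S → V]
V ⇒ oKj   [V → o K j]
oKj ⇒ oSjj   [K → S j]
oSjj ⇒ ogjj   [S → g]

S⇒V⇒oKj⇒oSjj⇒ogjj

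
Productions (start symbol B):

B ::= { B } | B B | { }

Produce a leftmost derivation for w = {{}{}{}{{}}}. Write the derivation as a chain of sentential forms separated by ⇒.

B ⇒ {B} ⇒ {BB} ⇒ {BBB} ⇒ {{}BB} ⇒ {{}BBB} ⇒ {{}{}BB} ⇒ {{}{}{}B} ⇒ {{}{}{}{B}} ⇒ {{}{}{}{{}}}

B ⇒ {B}   [B ::= { B }]
{B} ⇒ {BB}   [B ::= B B]
{BB} ⇒ {BBB}   [B ::= B B]
{BBB} ⇒ {{}BB}   [B ::= { }]
{{}BB} ⇒ {{}BBB}   [B ::= B B]
{{}BBB} ⇒ {{}{}BB}   [B ::= { }]
{{}{}BB} ⇒ {{}{}{}B}   [B ::= { }]
{{}{}{}B} ⇒ {{}{}{}{B}}   [B ::= { B }]
{{}{}{}{B}} ⇒ {{}{}{}{{}}}   [B ::= { }]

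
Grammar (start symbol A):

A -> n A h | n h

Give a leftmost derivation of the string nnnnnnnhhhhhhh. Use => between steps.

A => nAh   [A -> n A h]
nAh => nnAhh   [A -> n A h]
nnAhh => nnnAhhh   [A -> n A h]
nnnAhhh => nnnnAhhhh   [A -> n A h]
nnnnAhhhh => nnnnnAhhhhh   [A -> n A h]
nnnnnAhhhhh => nnnnnnAhhhhhh   [A -> n A h]
nnnnnnAhhhhhh => nnnnnnnhhhhhhh   [A -> n h]

A => nAh => nnAhh => nnnAhhh => nnnnAhhhh => nnnnnAhhhhh => nnnnnnAhhhhhh => nnnnnnnhhhhhhh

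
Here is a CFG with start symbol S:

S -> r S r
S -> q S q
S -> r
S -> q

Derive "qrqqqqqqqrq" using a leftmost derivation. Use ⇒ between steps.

S ⇒ qSq   [S -> q S q]
qSq ⇒ qrSrq   [S -> r S r]
qrSrq ⇒ qrqSqrq   [S -> q S q]
qrqSqrq ⇒ qrqqSqqrq   [S -> q S q]
qrqqSqqrq ⇒ qrqqqSqqqrq   [S -> q S q]
qrqqqSqqqrq ⇒ qrqqqqqqqrq   [S -> q]

S ⇒ qSq ⇒ qrSrq ⇒ qrqSqrq ⇒ qrqqSqqrq ⇒ qrqqqSqqqrq ⇒ qrqqqqqqqrq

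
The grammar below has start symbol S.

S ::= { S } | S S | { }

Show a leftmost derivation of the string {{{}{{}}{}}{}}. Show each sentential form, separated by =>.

S => {S}   [S ::= { S }]
{S} => {SS}   [S ::= S S]
{SS} => {{S}S}   [S ::= { S }]
{{S}S} => {{SS}S}   [S ::= S S]
{{SS}S} => {{{}S}S}   [S ::= { }]
{{{}S}S} => {{{}SS}S}   [S ::= S S]
{{{}SS}S} => {{{}{S}S}S}   [S ::= { S }]
{{{}{S}S}S} => {{{}{{}}S}S}   [S ::= { }]
{{{}{{}}S}S} => {{{}{{}}{}}S}   [S ::= { }]
{{{}{{}}{}}S} => {{{}{{}}{}}{}}   [S ::= { }]

S => {S} => {SS} => {{S}S} => {{SS}S} => {{{}S}S} => {{{}SS}S} => {{{}{S}S}S} => {{{}{{}}S}S} => {{{}{{}}{}}S} => {{{}{{}}{}}{}}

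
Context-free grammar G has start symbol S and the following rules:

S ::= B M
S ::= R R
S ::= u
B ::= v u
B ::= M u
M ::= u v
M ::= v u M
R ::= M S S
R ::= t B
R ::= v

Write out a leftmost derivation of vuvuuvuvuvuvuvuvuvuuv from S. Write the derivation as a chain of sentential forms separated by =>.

S => BM   [S ::= B M]
BM => MuM   [B ::= M u]
MuM => vuMuM   [M ::= v u M]
vuMuM => vuvuMuM   [M ::= v u M]
vuvuMuM => vuvuuvuM   [M ::= u v]
vuvuuvuM => vuvuuvuvuM   [M ::= v u M]
vuvuuvuvuM => vuvuuvuvuvuM   [M ::= v u M]
vuvuuvuvuvuM => vuvuuvuvuvuvuM   [M ::= v u M]
vuvuuvuvuvuvuM => vuvuuvuvuvuvuvuM   [M ::= v u M]
vuvuuvuvuvuvuvuM => vuvuuvuvuvuvuvuvuM   [M ::= v u M]
vuvuuvuvuvuvuvuvuM => vuvuuvuvuvuvuvuvuvuM   [M ::= v u M]
vuvuuvuvuvuvuvuvuvuM => vuvuuvuvuvuvuvuvuvuuv   [M ::= u v]

S => BM => MuM => vuMuM => vuvuMuM => vuvuuvuM => vuvuuvuvuM => vuvuuvuvuvuM => vuvuuvuvuvuvuM => vuvuuvuvuvuvuvuM => vuvuuvuvuvuvuvuvuM => vuvuuvuvuvuvuvuvuvuM => vuvuuvuvuvuvuvuvuvuuv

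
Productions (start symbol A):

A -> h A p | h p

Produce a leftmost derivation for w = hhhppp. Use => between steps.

A => hAp   [A -> h A p]
hAp => hhApp   [A -> h A p]
hhApp => hhhppp   [A -> h p]

A => hAp => hhApp => hhhppp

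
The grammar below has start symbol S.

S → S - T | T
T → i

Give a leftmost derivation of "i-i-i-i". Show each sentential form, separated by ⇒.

S ⇒ S-T ⇒ S-T-T ⇒ S-T-T-T ⇒ T-T-T-T ⇒ i-T-T-T ⇒ i-i-T-T ⇒ i-i-i-T ⇒ i-i-i-i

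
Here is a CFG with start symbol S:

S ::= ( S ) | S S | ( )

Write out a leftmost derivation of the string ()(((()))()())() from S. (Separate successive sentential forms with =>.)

S => SS   [S ::= S S]
SS => SSS   [S ::= S S]
SSS => ()SS   [S ::= ( )]
()SS => ()(S)S   [S ::= ( S )]
()(S)S => ()(SS)S   [S ::= S S]
()(SS)S => ()((S)S)S   [S ::= ( S )]
()((S)S)S => ()(((S))S)S   [S ::= ( S )]
()(((S))S)S => ()(((()))S)S   [S ::= ( )]
()(((()))S)S => ()(((()))SS)S   [S ::= S S]
()(((()))SS)S => ()(((()))()S)S   [S ::= ( )]
()(((()))()S)S => ()(((()))()())S   [S ::= ( )]
()(((()))()())S => ()(((()))()())()   [S ::= ( )]

S=>SS=>SSS=>()SS=>()(S)S=>()(SS)S=>()((S)S)S=>()(((S))S)S=>()(((()))S)S=>()(((()))SS)S=>()(((()))()S)S=>()(((()))()())S=>()(((()))()())()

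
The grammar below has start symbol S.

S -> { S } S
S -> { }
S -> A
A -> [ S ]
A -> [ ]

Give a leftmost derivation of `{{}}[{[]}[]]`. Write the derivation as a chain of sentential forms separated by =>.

S => {S}S => {{}}S => {{}}A => {{}}[S] => {{}}[{S}S] => {{}}[{A}S] => {{}}[{[]}S] => {{}}[{[]}A] => {{}}[{[]}[]]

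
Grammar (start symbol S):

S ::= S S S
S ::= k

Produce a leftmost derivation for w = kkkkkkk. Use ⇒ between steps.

S ⇒ SSS ⇒ SSSSS ⇒ SSSSSSS ⇒ kSSSSSS ⇒ kkSSSSS ⇒ kkkSSSS ⇒ kkkkSSS ⇒ kkkkkSS ⇒ kkkkkkS ⇒ kkkkkkk

S ⇒ SSS   [S ::= S S S]
SSS ⇒ SSSSS   [S ::= S S S]
SSSSS ⇒ SSSSSSS   [S ::= S S S]
SSSSSSS ⇒ kSSSSSS   [S ::= k]
kSSSSSS ⇒ kkSSSSS   [S ::= k]
kkSSSSS ⇒ kkkSSSS   [S ::= k]
kkkSSSS ⇒ kkkkSSS   [S ::= k]
kkkkSSS ⇒ kkkkkSS   [S ::= k]
kkkkkSS ⇒ kkkkkkS   [S ::= k]
kkkkkkS ⇒ kkkkkkk   [S ::= k]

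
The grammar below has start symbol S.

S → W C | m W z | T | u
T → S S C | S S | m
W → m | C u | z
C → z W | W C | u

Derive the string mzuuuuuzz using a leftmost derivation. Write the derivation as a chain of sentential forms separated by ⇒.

S ⇒ WC ⇒ mC ⇒ mWC ⇒ mCuC ⇒ mWCuC ⇒ mCuCuC ⇒ mzWuCuC ⇒ mzCuuCuC ⇒ mzuuuCuC ⇒ mzuuuuuC ⇒ mzuuuuuzW ⇒ mzuuuuuzz

S ⇒ WC   [S → W C]
WC ⇒ mC   [W → m]
mC ⇒ mWC   [C → W C]
mWC ⇒ mCuC   [W → C u]
mCuC ⇒ mWCuC   [C → W C]
mWCuC ⇒ mCuCuC   [W → C u]
mCuCuC ⇒ mzWuCuC   [C → z W]
mzWuCuC ⇒ mzCuuCuC   [W → C u]
mzCuuCuC ⇒ mzuuuCuC   [C → u]
mzuuuCuC ⇒ mzuuuuuC   [C → u]
mzuuuuuC ⇒ mzuuuuuzW   [C → z W]
mzuuuuuzW ⇒ mzuuuuuzz   [W → z]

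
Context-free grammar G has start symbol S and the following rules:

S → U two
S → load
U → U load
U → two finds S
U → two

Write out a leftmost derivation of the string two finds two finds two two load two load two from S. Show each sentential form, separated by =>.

S => U two   [S → U two]
U two => U load two   [U → U load]
U load two => two finds S load two   [U → two finds S]
two finds S load two => two finds U two load two   [S → U two]
two finds U two load two => two finds U load two load two   [U → U load]
two finds U load two load two => two finds two finds S load two load two   [U → two finds S]
two finds two finds S load two load two => two finds two finds U two load two load two   [S → U two]
two finds two finds U two load two load two => two finds two finds two two load two load two   [U → two]

S => U two => U load two => two finds S load two => two finds U two load two => two finds U load two load two => two finds two finds S load two load two => two finds two finds U two load two load two => two finds two finds two two load two load two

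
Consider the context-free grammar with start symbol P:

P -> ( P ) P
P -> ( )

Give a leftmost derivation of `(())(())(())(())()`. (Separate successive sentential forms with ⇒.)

P ⇒ (P)P ⇒ (())P ⇒ (())(P)P ⇒ (())(())P ⇒ (())(())(P)P ⇒ (())(())(())P ⇒ (())(())(())(P)P ⇒ (())(())(())(())P ⇒ (())(())(())(())()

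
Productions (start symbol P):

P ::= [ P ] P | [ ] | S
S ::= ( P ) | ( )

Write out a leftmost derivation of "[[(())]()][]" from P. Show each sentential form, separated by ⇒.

P ⇒ [P]P ⇒ [[P]P]P ⇒ [[S]P]P ⇒ [[(P)]P]P ⇒ [[(S)]P]P ⇒ [[(())]P]P ⇒ [[(())]S]P ⇒ [[(())]()]P ⇒ [[(())]()][]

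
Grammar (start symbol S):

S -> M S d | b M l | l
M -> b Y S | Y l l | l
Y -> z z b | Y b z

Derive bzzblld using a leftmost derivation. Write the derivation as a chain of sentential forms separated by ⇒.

S ⇒ MSd ⇒ bYSSd ⇒ bzzbSSd ⇒ bzzblSd ⇒ bzzblld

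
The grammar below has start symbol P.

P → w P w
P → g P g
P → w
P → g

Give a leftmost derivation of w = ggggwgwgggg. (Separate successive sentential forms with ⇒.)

P⇒gPg⇒ggPgg⇒gggPggg⇒ggggPgggg⇒ggggwPwgggg⇒ggggwgwgggg

P ⇒ gPg   [P → g P g]
gPg ⇒ ggPgg   [P → g P g]
ggPgg ⇒ gggPggg   [P → g P g]
gggPggg ⇒ ggggPgggg   [P → g P g]
ggggPgggg ⇒ ggggwPwgggg   [P → w P w]
ggggwPwgggg ⇒ ggggwgwgggg   [P → g]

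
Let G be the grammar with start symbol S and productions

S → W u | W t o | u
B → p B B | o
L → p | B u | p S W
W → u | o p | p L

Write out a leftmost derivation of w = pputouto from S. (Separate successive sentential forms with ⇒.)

S ⇒ Wto ⇒ pLto ⇒ ppSWto ⇒ ppWtoWto ⇒ pputoWto ⇒ pputouto

S ⇒ Wto   [S → W t o]
Wto ⇒ pLto   [W → p L]
pLto ⇒ ppSWto   [L → p S W]
ppSWto ⇒ ppWtoWto   [S → W t o]
ppWtoWto ⇒ pputoWto   [W → u]
pputoWto ⇒ pputouto   [W → u]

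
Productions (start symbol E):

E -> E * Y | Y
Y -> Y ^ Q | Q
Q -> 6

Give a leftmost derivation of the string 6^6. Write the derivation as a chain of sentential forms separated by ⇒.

E ⇒ Y ⇒ Y^Q ⇒ Q^Q ⇒ 6^Q ⇒ 6^6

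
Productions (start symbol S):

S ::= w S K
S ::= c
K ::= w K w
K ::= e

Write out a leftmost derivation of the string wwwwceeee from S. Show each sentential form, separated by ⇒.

S ⇒ wSK   [S ::= w S K]
wSK ⇒ wwSKK   [S ::= w S K]
wwSKK ⇒ wwwSKKK   [S ::= w S K]
wwwSKKK ⇒ wwwwSKKKK   [S ::= w S K]
wwwwSKKKK ⇒ wwwwcKKKK   [S ::= c]
wwwwcKKKK ⇒ wwwwceKKK   [K ::= e]
wwwwceKKK ⇒ wwwwceeKK   [K ::= e]
wwwwceeKK ⇒ wwwwceeeK   [K ::= e]
wwwwceeeK ⇒ wwwwceeee   [K ::= e]

S ⇒ wSK ⇒ wwSKK ⇒ wwwSKKK ⇒ wwwwSKKKK ⇒ wwwwcKKKK ⇒ wwwwceKKK ⇒ wwwwceeKK ⇒ wwwwceeeK ⇒ wwwwceeee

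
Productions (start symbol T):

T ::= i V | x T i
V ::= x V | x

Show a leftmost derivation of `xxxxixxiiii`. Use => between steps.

T=>xTi=>xxTii=>xxxTiii=>xxxxTiiii=>xxxxiViiii=>xxxxixViiii=>xxxxixxiiii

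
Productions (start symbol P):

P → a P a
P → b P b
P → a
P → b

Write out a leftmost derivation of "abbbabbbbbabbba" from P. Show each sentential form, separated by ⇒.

P⇒aPa⇒abPba⇒abbPbba⇒abbbPbbba⇒abbbaPabbba⇒abbbabPbabbba⇒abbbabbPbbabbba⇒abbbabbbbbabbba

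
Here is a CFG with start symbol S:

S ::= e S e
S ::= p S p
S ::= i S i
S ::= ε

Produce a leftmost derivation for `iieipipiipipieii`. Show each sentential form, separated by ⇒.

S ⇒ iSi   [S ::= i S i]
iSi ⇒ iiSii   [S ::= i S i]
iiSii ⇒ iieSeii   [S ::= e S e]
iieSeii ⇒ iieiSieii   [S ::= i S i]
iieiSieii ⇒ iieipSpieii   [S ::= p S p]
iieipSpieii ⇒ iieipiSipieii   [S ::= i S i]
iieipiSipieii ⇒ iieipipSpipieii   [S ::= p S p]
iieipipSpipieii ⇒ iieipipiSipipieii   [S ::= i S i]
iieipipiSipipieii ⇒ iieipipiipipieii   [S ::= ε]

S⇒iSi⇒iiSii⇒iieSeii⇒iieiSieii⇒iieipSpieii⇒iieipiSipieii⇒iieipipSpipieii⇒iieipipiSipipieii⇒iieipipiipipieii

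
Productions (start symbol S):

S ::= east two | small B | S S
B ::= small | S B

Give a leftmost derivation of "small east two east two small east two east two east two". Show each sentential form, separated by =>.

S => S S   [S ::= S S]
S S => S S S   [S ::= S S]
S S S => S S S S   [S ::= S S]
S S S S => small B S S S   [S ::= small B]
small B S S S => small S B S S S   [B ::= S B]
small S B S S S => small S S B S S S   [S ::= S S]
small S S B S S S => small east two S B S S S   [S ::= east two]
small east two S B S S S => small east two east two B S S S   [S ::= east two]
small east two east two B S S S => small east two east two small S S S   [B ::= small]
small east two east two small S S S => small east two east two small east two S S   [S ::= east two]
small east two east two small east two S S => small east two east two small east two east two S   [S ::= east two]
small east two east two small east two east two S => small east two east two small east two east two east two   [S ::= east two]

S => S S => S S S => S S S S => small B S S S => small S B S S S => small S S B S S S => small east two S B S S S => small east two east two B S S S => small east two east two small S S S => small east two east two small east two S S => small east two east two small east two east two S => small east two east two small east two east two east two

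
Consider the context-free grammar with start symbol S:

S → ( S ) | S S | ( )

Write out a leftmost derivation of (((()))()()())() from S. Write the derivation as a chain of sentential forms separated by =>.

S => SS => (S)S => (SS)S => (SSS)S => (SSSS)S => ((S)SSS)S => (((S))SSS)S => (((()))SSS)S => (((()))()SS)S => (((()))()()S)S => (((()))()()())S => (((()))()()())()

S => SS   [S → S S]
SS => (S)S   [S → ( S )]
(S)S => (SS)S   [S → S S]
(SS)S => (SSS)S   [S → S S]
(SSS)S => (SSSS)S   [S → S S]
(SSSS)S => ((S)SSS)S   [S → ( S )]
((S)SSS)S => (((S))SSS)S   [S → ( S )]
(((S))SSS)S => (((()))SSS)S   [S → ( )]
(((()))SSS)S => (((()))()SS)S   [S → ( )]
(((()))()SS)S => (((()))()()S)S   [S → ( )]
(((()))()()S)S => (((()))()()())S   [S → ( )]
(((()))()()())S => (((()))()()())()   [S → ( )]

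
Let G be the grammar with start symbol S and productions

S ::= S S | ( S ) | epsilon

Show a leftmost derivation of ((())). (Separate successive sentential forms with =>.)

S => SS => SSS => SSSS => (S)SSS => ((S))SSS => (((S)))SSS => ((()))SSS => ((()))SS => ((()))S => ((()))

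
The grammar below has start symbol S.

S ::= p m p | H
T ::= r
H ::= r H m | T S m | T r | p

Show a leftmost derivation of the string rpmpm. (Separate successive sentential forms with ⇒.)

S⇒H⇒TSm⇒rSm⇒rpmpm

S ⇒ H   [S ::= H]
H ⇒ TSm   [H ::= T S m]
TSm ⇒ rSm   [T ::= r]
rSm ⇒ rpmpm   [S ::= p m p]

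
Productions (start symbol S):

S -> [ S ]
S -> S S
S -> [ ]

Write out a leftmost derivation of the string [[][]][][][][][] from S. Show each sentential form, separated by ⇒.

S⇒SS⇒SSS⇒SSSS⇒SSSSS⇒SSSSSS⇒[S]SSSSS⇒[SS]SSSSS⇒[[]S]SSSSS⇒[[][]]SSSSS⇒[[][]][]SSSS⇒[[][]][][]SSS⇒[[][]][][][]SS⇒[[][]][][][][]S⇒[[][]][][][][][]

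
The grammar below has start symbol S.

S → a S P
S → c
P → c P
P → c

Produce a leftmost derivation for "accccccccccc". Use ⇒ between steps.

S⇒aSP⇒acP⇒accP⇒acccP⇒accccP⇒acccccP⇒accccccP⇒acccccccP⇒accccccccP⇒acccccccccP⇒accccccccccP⇒accccccccccc

S ⇒ aSP   [S → a S P]
aSP ⇒ acP   [S → c]
acP ⇒ accP   [P → c P]
accP ⇒ acccP   [P → c P]
acccP ⇒ accccP   [P → c P]
accccP ⇒ acccccP   [P → c P]
acccccP ⇒ accccccP   [P → c P]
accccccP ⇒ acccccccP   [P → c P]
acccccccP ⇒ accccccccP   [P → c P]
accccccccP ⇒ acccccccccP   [P → c P]
acccccccccP ⇒ accccccccccP   [P → c P]
accccccccccP ⇒ accccccccccc   [P → c]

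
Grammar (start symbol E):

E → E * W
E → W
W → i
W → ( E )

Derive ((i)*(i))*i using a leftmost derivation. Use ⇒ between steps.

E⇒E*W⇒W*W⇒(E)*W⇒(E*W)*W⇒(W*W)*W⇒((E)*W)*W⇒((W)*W)*W⇒((i)*W)*W⇒((i)*(E))*W⇒((i)*(W))*W⇒((i)*(i))*W⇒((i)*(i))*i

E ⇒ E*W   [E → E * W]
E*W ⇒ W*W   [E → W]
W*W ⇒ (E)*W   [W → ( E )]
(E)*W ⇒ (E*W)*W   [E → E * W]
(E*W)*W ⇒ (W*W)*W   [E → W]
(W*W)*W ⇒ ((E)*W)*W   [W → ( E )]
((E)*W)*W ⇒ ((W)*W)*W   [E → W]
((W)*W)*W ⇒ ((i)*W)*W   [W → i]
((i)*W)*W ⇒ ((i)*(E))*W   [W → ( E )]
((i)*(E))*W ⇒ ((i)*(W))*W   [E → W]
((i)*(W))*W ⇒ ((i)*(i))*W   [W → i]
((i)*(i))*W ⇒ ((i)*(i))*i   [W → i]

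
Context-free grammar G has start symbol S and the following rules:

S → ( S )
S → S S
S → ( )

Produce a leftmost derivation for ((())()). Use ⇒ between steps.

S⇒(S)⇒(SS)⇒((S)S)⇒((())S)⇒((())())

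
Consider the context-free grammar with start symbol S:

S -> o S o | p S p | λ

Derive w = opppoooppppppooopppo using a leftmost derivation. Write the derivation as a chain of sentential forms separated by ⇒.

S ⇒ oSo   [S -> o S o]
oSo ⇒ opSpo   [S -> p S p]
opSpo ⇒ oppSppo   [S -> p S p]
oppSppo ⇒ opppSpppo   [S -> p S p]
opppSpppo ⇒ opppoSopppo   [S -> o S o]
opppoSopppo ⇒ opppooSoopppo   [S -> o S o]
opppooSoopppo ⇒ opppoooSooopppo   [S -> o S o]
opppoooSooopppo ⇒ opppooopSpooopppo   [S -> p S p]
opppooopSpooopppo ⇒ opppoooppSppooopppo   [S -> p S p]
opppoooppSppooopppo ⇒ opppooopppSpppooopppo   [S -> p S p]
opppooopppSpppooopppo ⇒ opppoooppppppooopppo   [S -> λ]

S ⇒ oSo ⇒ opSpo ⇒ oppSppo ⇒ opppSpppo ⇒ opppoSopppo ⇒ opppooSoopppo ⇒ opppoooSooopppo ⇒ opppooopSpooopppo ⇒ opppoooppSppooopppo ⇒ opppooopppSpppooopppo ⇒ opppoooppppppooopppo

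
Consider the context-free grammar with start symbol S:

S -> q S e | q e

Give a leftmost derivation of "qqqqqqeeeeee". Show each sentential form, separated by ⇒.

S ⇒ qSe   [S -> q S e]
qSe ⇒ qqSee   [S -> q S e]
qqSee ⇒ qqqSeee   [S -> q S e]
qqqSeee ⇒ qqqqSeeee   [S -> q S e]
qqqqSeeee ⇒ qqqqqSeeeee   [S -> q S e]
qqqqqSeeeee ⇒ qqqqqqeeeeee   [S -> q e]

S ⇒ qSe ⇒ qqSee ⇒ qqqSeee ⇒ qqqqSeeee ⇒ qqqqqSeeeee ⇒ qqqqqqeeeeee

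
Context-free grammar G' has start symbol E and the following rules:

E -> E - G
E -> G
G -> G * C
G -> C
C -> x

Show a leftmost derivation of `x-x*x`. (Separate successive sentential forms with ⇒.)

E ⇒ E-G   [E -> E - G]
E-G ⇒ G-G   [E -> G]
G-G ⇒ C-G   [G -> C]
C-G ⇒ x-G   [C -> x]
x-G ⇒ x-G*C   [G -> G * C]
x-G*C ⇒ x-C*C   [G -> C]
x-C*C ⇒ x-x*C   [C -> x]
x-x*C ⇒ x-x*x   [C -> x]

E ⇒ E-G ⇒ G-G ⇒ C-G ⇒ x-G ⇒ x-G*C ⇒ x-C*C ⇒ x-x*C ⇒ x-x*x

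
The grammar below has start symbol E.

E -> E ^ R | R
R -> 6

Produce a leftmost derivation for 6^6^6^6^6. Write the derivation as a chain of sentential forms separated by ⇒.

E ⇒ E^R   [E -> E ^ R]
E^R ⇒ E^R^R   [E -> E ^ R]
E^R^R ⇒ E^R^R^R   [E -> E ^ R]
E^R^R^R ⇒ E^R^R^R^R   [E -> E ^ R]
E^R^R^R^R ⇒ R^R^R^R^R   [E -> R]
R^R^R^R^R ⇒ 6^R^R^R^R   [R -> 6]
6^R^R^R^R ⇒ 6^6^R^R^R   [R -> 6]
6^6^R^R^R ⇒ 6^6^6^R^R   [R -> 6]
6^6^6^R^R ⇒ 6^6^6^6^R   [R -> 6]
6^6^6^6^R ⇒ 6^6^6^6^6   [R -> 6]

E⇒E^R⇒E^R^R⇒E^R^R^R⇒E^R^R^R^R⇒R^R^R^R^R⇒6^R^R^R^R⇒6^6^R^R^R⇒6^6^6^R^R⇒6^6^6^6^R⇒6^6^6^6^6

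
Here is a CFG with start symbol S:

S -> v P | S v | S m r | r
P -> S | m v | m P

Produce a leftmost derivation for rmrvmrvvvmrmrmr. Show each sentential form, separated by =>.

S=>Smr=>Smrmr=>Smrmrmr=>Svmrmrmr=>Svvmrmrmr=>Svvvmrmrmr=>Smrvvvmrmrmr=>Svmrvvvmrmrmr=>Smrvmrvvvmrmrmr=>rmrvmrvvvmrmrmr

S => Smr   [S -> S m r]
Smr => Smrmr   [S -> S m r]
Smrmr => Smrmrmr   [S -> S m r]
Smrmrmr => Svmrmrmr   [S -> S v]
Svmrmrmr => Svvmrmrmr   [S -> S v]
Svvmrmrmr => Svvvmrmrmr   [S -> S v]
Svvvmrmrmr => Smrvvvmrmrmr   [S -> S m r]
Smrvvvmrmrmr => Svmrvvvmrmrmr   [S -> S v]
Svmrvvvmrmrmr => Smrvmrvvvmrmrmr   [S -> S m r]
Smrvmrvvvmrmrmr => rmrvmrvvvmrmrmr   [S -> r]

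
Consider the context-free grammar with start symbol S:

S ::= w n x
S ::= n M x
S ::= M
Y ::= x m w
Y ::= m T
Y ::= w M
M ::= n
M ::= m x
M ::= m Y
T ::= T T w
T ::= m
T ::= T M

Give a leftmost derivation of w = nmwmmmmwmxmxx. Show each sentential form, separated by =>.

S=>nMx=>nmYx=>nmwMx=>nmwmYx=>nmwmmTx=>nmwmmTMx=>nmwmmTMMx=>nmwmmTTwMMx=>nmwmmmTwMMx=>nmwmmmmwMMx=>nmwmmmmwmxMx=>nmwmmmmwmxmxx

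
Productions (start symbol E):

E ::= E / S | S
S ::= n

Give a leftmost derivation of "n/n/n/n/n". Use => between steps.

E=>E/S=>E/S/S=>E/S/S/S=>E/S/S/S/S=>S/S/S/S/S=>n/S/S/S/S=>n/n/S/S/S=>n/n/n/S/S=>n/n/n/n/S=>n/n/n/n/n

E => E/S   [E ::= E / S]
E/S => E/S/S   [E ::= E / S]
E/S/S => E/S/S/S   [E ::= E / S]
E/S/S/S => E/S/S/S/S   [E ::= E / S]
E/S/S/S/S => S/S/S/S/S   [E ::= S]
S/S/S/S/S => n/S/S/S/S   [S ::= n]
n/S/S/S/S => n/n/S/S/S   [S ::= n]
n/n/S/S/S => n/n/n/S/S   [S ::= n]
n/n/n/S/S => n/n/n/n/S   [S ::= n]
n/n/n/n/S => n/n/n/n/n   [S ::= n]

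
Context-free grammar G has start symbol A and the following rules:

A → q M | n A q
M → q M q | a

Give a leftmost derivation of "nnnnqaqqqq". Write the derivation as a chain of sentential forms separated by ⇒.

A⇒nAq⇒nnAqq⇒nnnAqqq⇒nnnnAqqqq⇒nnnnqMqqqq⇒nnnnqaqqqq

A ⇒ nAq   [A → n A q]
nAq ⇒ nnAqq   [A → n A q]
nnAqq ⇒ nnnAqqq   [A → n A q]
nnnAqqq ⇒ nnnnAqqqq   [A → n A q]
nnnnAqqqq ⇒ nnnnqMqqqq   [A → q M]
nnnnqMqqqq ⇒ nnnnqaqqqq   [M → a]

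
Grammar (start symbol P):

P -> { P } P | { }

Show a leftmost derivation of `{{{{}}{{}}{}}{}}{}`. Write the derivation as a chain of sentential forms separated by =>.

P => {P}P => {{P}P}P => {{{P}P}P}P => {{{{}}P}P}P => {{{{}}{P}P}P}P => {{{{}}{{}}P}P}P => {{{{}}{{}}{}}P}P => {{{{}}{{}}{}}{}}P => {{{{}}{{}}{}}{}}{}

P => {P}P   [P -> { P } P]
{P}P => {{P}P}P   [P -> { P } P]
{{P}P}P => {{{P}P}P}P   [P -> { P } P]
{{{P}P}P}P => {{{{}}P}P}P   [P -> { }]
{{{{}}P}P}P => {{{{}}{P}P}P}P   [P -> { P } P]
{{{{}}{P}P}P}P => {{{{}}{{}}P}P}P   [P -> { }]
{{{{}}{{}}P}P}P => {{{{}}{{}}{}}P}P   [P -> { }]
{{{{}}{{}}{}}P}P => {{{{}}{{}}{}}{}}P   [P -> { }]
{{{{}}{{}}{}}{}}P => {{{{}}{{}}{}}{}}{}   [P -> { }]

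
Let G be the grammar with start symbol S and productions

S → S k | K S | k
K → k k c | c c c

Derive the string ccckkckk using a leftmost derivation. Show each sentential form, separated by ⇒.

S ⇒ KS   [S → K S]
KS ⇒ cccS   [K → c c c]
cccS ⇒ cccKS   [S → K S]
cccKS ⇒ ccckkcS   [K → k k c]
ccckkcS ⇒ ccckkcSk   [S → S k]
ccckkcSk ⇒ ccckkckk   [S → k]

S ⇒ KS ⇒ cccS ⇒ cccKS ⇒ ccckkcS ⇒ ccckkcSk ⇒ ccckkckk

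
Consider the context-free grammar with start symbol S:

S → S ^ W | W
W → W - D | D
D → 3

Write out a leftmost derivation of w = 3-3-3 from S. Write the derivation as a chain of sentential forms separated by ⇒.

S⇒W⇒W-D⇒W-D-D⇒D-D-D⇒3-D-D⇒3-3-D⇒3-3-3

S ⇒ W   [S → W]
W ⇒ W-D   [W → W - D]
W-D ⇒ W-D-D   [W → W - D]
W-D-D ⇒ D-D-D   [W → D]
D-D-D ⇒ 3-D-D   [D → 3]
3-D-D ⇒ 3-3-D   [D → 3]
3-3-D ⇒ 3-3-3   [D → 3]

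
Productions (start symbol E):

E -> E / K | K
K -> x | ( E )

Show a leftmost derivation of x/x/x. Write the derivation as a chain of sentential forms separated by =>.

E => E/K => E/K/K => K/K/K => x/K/K => x/x/K => x/x/x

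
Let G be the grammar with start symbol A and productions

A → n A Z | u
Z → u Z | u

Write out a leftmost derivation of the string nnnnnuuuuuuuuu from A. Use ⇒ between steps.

A⇒nAZ⇒nnAZZ⇒nnnAZZZ⇒nnnnAZZZZ⇒nnnnnAZZZZZ⇒nnnnnuZZZZZ⇒nnnnnuuZZZZ⇒nnnnnuuuZZZZ⇒nnnnnuuuuZZZZ⇒nnnnnuuuuuZZZ⇒nnnnnuuuuuuZZ⇒nnnnnuuuuuuuZZ⇒nnnnnuuuuuuuuZ⇒nnnnnuuuuuuuuu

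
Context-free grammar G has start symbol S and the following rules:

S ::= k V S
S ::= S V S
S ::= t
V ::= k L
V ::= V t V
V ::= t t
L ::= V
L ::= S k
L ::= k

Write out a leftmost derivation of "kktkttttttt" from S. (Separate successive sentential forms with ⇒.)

S⇒kVS⇒kVtVS⇒kkLtVS⇒kkSktVS⇒kktktVS⇒kktktVtVS⇒kktkttttVS⇒kktkttttttS⇒kktkttttttt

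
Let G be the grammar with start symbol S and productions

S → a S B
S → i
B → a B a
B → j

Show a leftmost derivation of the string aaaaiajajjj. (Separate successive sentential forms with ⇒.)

S ⇒ aSB ⇒ aaSBB ⇒ aaaSBBB ⇒ aaaaSBBBB ⇒ aaaaiBBBB ⇒ aaaaiaBaBBB ⇒ aaaaiajaBBB ⇒ aaaaiajajBB ⇒ aaaaiajajjB ⇒ aaaaiajajjj

S ⇒ aSB   [S → a S B]
aSB ⇒ aaSBB   [S → a S B]
aaSBB ⇒ aaaSBBB   [S → a S B]
aaaSBBB ⇒ aaaaSBBBB   [S → a S B]
aaaaSBBBB ⇒ aaaaiBBBB   [S → i]
aaaaiBBBB ⇒ aaaaiaBaBBB   [B → a B a]
aaaaiaBaBBB ⇒ aaaaiajaBBB   [B → j]
aaaaiajaBBB ⇒ aaaaiajajBB   [B → j]
aaaaiajajBB ⇒ aaaaiajajjB   [B → j]
aaaaiajajjB ⇒ aaaaiajajjj   [B → j]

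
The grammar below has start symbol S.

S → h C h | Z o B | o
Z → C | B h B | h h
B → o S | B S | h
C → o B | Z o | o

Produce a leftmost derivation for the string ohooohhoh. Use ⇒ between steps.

S ⇒ ZoB   [S → Z o B]
ZoB ⇒ CoB   [Z → C]
CoB ⇒ oBoB   [C → o B]
oBoB ⇒ oBSoB   [B → B S]
oBSoB ⇒ ohSoB   [B → h]
ohSoB ⇒ ohooB   [S → o]
ohooB ⇒ ohoooS   [B → o S]
ohoooS ⇒ ohoooZoB   [S → Z o B]
ohoooZoB ⇒ ohooohhoB   [Z → h h]
ohooohhoB ⇒ ohooohhoh   [B → h]

S ⇒ ZoB ⇒ CoB ⇒ oBoB ⇒ oBSoB ⇒ ohSoB ⇒ ohooB ⇒ ohoooS ⇒ ohoooZoB ⇒ ohooohhoB ⇒ ohooohhoh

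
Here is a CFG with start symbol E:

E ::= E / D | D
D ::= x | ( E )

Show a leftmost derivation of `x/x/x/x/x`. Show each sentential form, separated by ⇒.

E⇒E/D⇒E/D/D⇒E/D/D/D⇒E/D/D/D/D⇒D/D/D/D/D⇒x/D/D/D/D⇒x/x/D/D/D⇒x/x/x/D/D⇒x/x/x/x/D⇒x/x/x/x/x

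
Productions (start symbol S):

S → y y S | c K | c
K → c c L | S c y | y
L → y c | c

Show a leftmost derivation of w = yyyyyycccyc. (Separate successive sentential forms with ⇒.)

S ⇒ yyS ⇒ yyyyS ⇒ yyyyyyS ⇒ yyyyyycK ⇒ yyyyyycccL ⇒ yyyyyycccyc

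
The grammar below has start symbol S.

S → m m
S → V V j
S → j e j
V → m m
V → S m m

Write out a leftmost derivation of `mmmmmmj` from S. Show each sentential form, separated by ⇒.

S ⇒ VVj   [S → V V j]
VVj ⇒ mmVj   [V → m m]
mmVj ⇒ mmSmmj   [V → S m m]
mmSmmj ⇒ mmmmmmj   [S → m m]

S⇒VVj⇒mmVj⇒mmSmmj⇒mmmmmmj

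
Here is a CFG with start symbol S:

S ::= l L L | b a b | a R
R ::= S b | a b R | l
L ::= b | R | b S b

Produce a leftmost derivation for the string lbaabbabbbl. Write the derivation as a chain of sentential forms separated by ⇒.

S⇒lLL⇒lbSbL⇒lbaRbL⇒lbaabRbL⇒lbaabSbbL⇒lbaabbabbbL⇒lbaabbabbbR⇒lbaabbabbbl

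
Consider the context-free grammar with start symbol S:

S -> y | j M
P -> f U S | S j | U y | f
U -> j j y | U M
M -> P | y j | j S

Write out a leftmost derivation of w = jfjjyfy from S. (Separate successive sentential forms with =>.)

S=>jM=>jP=>jfUS=>jfUMS=>jfjjyMS=>jfjjyPS=>jfjjyfS=>jfjjyfy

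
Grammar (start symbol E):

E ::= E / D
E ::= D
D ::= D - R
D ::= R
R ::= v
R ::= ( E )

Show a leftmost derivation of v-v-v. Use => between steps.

E => D => D-R => D-R-R => R-R-R => v-R-R => v-v-R => v-v-v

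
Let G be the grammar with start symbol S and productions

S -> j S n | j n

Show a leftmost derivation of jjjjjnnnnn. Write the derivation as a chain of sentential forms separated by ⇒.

S ⇒ jSn ⇒ jjSnn ⇒ jjjSnnn ⇒ jjjjSnnnn ⇒ jjjjjnnnnn

S ⇒ jSn   [S -> j S n]
jSn ⇒ jjSnn   [S -> j S n]
jjSnn ⇒ jjjSnnn   [S -> j S n]
jjjSnnn ⇒ jjjjSnnnn   [S -> j S n]
jjjjSnnnn ⇒ jjjjjnnnnn   [S -> j n]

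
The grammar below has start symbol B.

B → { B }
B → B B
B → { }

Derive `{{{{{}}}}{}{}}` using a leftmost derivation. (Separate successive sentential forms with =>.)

B => {B} => {BB} => {BBB} => {{B}BB} => {{{B}}BB} => {{{{B}}}BB} => {{{{{}}}}BB} => {{{{{}}}}{}B} => {{{{{}}}}{}{}}

B => {B}   [B → { B }]
{B} => {BB}   [B → B B]
{BB} => {BBB}   [B → B B]
{BBB} => {{B}BB}   [B → { B }]
{{B}BB} => {{{B}}BB}   [B → { B }]
{{{B}}BB} => {{{{B}}}BB}   [B → { B }]
{{{{B}}}BB} => {{{{{}}}}BB}   [B → { }]
{{{{{}}}}BB} => {{{{{}}}}{}B}   [B → { }]
{{{{{}}}}{}B} => {{{{{}}}}{}{}}   [B → { }]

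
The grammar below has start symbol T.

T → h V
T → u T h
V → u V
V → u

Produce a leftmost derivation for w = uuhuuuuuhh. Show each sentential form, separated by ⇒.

T ⇒ uTh ⇒ uuThh ⇒ uuhVhh ⇒ uuhuVhh ⇒ uuhuuVhh ⇒ uuhuuuVhh ⇒ uuhuuuuVhh ⇒ uuhuuuuuhh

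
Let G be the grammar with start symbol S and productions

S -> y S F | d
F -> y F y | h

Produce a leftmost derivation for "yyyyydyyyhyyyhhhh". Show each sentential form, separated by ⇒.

S⇒ySF⇒yySFF⇒yyySFFF⇒yyyySFFFF⇒yyyyySFFFFF⇒yyyyydFFFFF⇒yyyyydyFyFFFF⇒yyyyydyyFyyFFFF⇒yyyyydyyyFyyyFFFF⇒yyyyydyyyhyyyFFFF⇒yyyyydyyyhyyyhFFF⇒yyyyydyyyhyyyhhFF⇒yyyyydyyyhyyyhhhF⇒yyyyydyyyhyyyhhhh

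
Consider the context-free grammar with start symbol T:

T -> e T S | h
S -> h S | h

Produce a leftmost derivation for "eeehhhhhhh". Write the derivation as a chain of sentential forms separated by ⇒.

T⇒eTS⇒eeTSS⇒eeeTSSS⇒eeehSSS⇒eeehhSSS⇒eeehhhSSS⇒eeehhhhSSS⇒eeehhhhhSS⇒eeehhhhhhS⇒eeehhhhhhh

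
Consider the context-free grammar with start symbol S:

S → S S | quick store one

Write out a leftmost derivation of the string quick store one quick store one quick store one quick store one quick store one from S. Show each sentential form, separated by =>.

S => S S   [S → S S]
S S => S S S   [S → S S]
S S S => quick store one S S   [S → quick store one]
quick store one S S => quick store one S S S   [S → S S]
quick store one S S S => quick store one S S S S   [S → S S]
quick store one S S S S => quick store one quick store one S S S   [S → quick store one]
quick store one quick store one S S S => quick store one quick store one quick store one S S   [S → quick store one]
quick store one quick store one quick store one S S => quick store one quick store one quick store one quick store one S   [S → quick store one]
quick store one quick store one quick store one quick store one S => quick store one quick store one quick store one quick store one quick store one   [S → quick store one]

S => S S => S S S => quick store one S S => quick store one S S S => quick store one S S S S => quick store one quick store one S S S => quick store one quick store one quick store one S S => quick store one quick store one quick store one quick store one S => quick store one quick store one quick store one quick store one quick store one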